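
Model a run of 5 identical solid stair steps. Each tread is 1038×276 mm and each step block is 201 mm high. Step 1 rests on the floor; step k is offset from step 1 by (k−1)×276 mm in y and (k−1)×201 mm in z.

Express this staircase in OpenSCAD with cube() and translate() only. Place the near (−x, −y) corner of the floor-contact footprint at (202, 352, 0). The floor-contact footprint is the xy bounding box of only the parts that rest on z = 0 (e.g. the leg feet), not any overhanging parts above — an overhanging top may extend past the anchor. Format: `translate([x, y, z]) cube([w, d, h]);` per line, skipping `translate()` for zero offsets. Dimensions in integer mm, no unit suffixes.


translate([202, 352, 0]) cube([1038, 276, 201]);
translate([202, 628, 201]) cube([1038, 276, 201]);
translate([202, 904, 402]) cube([1038, 276, 201]);
translate([202, 1180, 603]) cube([1038, 276, 201]);
translate([202, 1456, 804]) cube([1038, 276, 201]);


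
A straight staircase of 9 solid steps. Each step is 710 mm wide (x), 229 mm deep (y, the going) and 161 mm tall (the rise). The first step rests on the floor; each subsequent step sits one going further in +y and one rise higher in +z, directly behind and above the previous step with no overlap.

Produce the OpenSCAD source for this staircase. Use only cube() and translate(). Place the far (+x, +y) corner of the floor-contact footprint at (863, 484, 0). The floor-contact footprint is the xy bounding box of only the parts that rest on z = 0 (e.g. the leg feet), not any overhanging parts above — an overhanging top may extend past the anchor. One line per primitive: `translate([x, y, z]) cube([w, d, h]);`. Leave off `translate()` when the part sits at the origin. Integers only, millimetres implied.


translate([153, 255, 0]) cube([710, 229, 161]);
translate([153, 484, 161]) cube([710, 229, 161]);
translate([153, 713, 322]) cube([710, 229, 161]);
translate([153, 942, 483]) cube([710, 229, 161]);
translate([153, 1171, 644]) cube([710, 229, 161]);
translate([153, 1400, 805]) cube([710, 229, 161]);
translate([153, 1629, 966]) cube([710, 229, 161]);
translate([153, 1858, 1127]) cube([710, 229, 161]);
translate([153, 2087, 1288]) cube([710, 229, 161]);


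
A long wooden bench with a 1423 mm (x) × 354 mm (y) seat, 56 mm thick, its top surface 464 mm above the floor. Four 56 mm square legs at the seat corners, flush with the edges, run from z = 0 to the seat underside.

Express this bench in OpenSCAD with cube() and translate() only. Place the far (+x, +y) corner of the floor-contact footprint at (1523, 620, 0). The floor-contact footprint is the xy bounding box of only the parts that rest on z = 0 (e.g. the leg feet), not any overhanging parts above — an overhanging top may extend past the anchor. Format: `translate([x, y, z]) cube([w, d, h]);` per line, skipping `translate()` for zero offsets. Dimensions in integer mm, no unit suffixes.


translate([100, 266, 408]) cube([1423, 354, 56]);
translate([100, 266, 0]) cube([56, 56, 408]);
translate([100, 564, 0]) cube([56, 56, 408]);
translate([1467, 266, 0]) cube([56, 56, 408]);
translate([1467, 564, 0]) cube([56, 56, 408]);


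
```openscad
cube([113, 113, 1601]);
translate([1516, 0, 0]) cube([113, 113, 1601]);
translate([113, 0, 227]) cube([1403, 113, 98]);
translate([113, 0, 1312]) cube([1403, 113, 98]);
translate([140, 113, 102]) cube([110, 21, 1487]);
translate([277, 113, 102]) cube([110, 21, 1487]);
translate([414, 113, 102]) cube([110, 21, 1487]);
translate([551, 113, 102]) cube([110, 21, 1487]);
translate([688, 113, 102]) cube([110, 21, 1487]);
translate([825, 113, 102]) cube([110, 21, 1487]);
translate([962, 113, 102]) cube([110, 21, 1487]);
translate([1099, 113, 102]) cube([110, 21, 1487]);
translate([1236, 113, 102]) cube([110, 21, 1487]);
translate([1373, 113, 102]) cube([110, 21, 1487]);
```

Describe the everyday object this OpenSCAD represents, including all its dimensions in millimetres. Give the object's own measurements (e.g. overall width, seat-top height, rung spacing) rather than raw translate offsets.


A fence section. Two 113×113 mm posts, 1601 mm tall, stand on the floor with a clear span of 1403 mm between their inner faces. Two horizontal rails of 113×98 mm section span the gap between the posts with their undersides at z = 227 mm and z = 1312 mm, flush with the posts' −y face. 10 pickets, each 110 mm wide, 21 mm thick and 1487 mm tall, are fixed to the +y face of the rails with their bottoms at z = 102 mm, spaced across the span with a 27 mm gap after the −x post and between neighbouring pickets, with 33 mm left before the +x post.


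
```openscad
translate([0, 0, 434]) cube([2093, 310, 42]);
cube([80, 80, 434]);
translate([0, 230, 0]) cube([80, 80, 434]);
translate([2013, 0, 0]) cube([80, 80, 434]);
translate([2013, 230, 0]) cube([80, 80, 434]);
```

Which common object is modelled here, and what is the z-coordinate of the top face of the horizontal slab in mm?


A bench. The seat-top height is 476 mm.

A long slab on four corner posts — a bench. The slab sits at z = 434 with thickness 42, so the top is 434 + 42 = 476 mm.


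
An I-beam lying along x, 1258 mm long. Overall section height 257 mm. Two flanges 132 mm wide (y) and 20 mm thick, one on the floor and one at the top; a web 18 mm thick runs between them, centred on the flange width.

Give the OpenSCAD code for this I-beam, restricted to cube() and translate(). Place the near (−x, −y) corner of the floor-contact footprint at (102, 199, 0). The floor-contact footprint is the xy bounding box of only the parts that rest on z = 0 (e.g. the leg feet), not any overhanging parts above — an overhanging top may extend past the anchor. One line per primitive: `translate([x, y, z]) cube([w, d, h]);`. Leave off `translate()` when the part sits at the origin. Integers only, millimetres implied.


translate([102, 199, 0]) cube([1258, 132, 20]);
translate([102, 256, 20]) cube([1258, 18, 217]);
translate([102, 199, 237]) cube([1258, 132, 20]);


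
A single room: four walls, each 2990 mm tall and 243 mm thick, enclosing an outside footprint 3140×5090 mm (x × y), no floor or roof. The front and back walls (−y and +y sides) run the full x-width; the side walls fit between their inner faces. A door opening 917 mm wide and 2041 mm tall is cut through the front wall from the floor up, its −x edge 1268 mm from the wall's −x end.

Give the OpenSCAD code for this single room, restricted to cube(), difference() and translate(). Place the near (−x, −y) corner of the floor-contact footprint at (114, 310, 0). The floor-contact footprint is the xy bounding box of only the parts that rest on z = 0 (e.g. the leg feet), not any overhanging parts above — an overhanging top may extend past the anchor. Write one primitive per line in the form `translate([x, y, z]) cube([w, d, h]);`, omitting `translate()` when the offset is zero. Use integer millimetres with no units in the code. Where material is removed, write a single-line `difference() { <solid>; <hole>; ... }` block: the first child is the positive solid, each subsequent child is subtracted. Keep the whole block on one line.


difference() { translate([114, 310, 0]) cube([3140, 243, 2990]); translate([1382, 310, 0]) cube([917, 243, 2041]); }
translate([114, 5157, 0]) cube([3140, 243, 2990]);
translate([114, 553, 0]) cube([243, 4604, 2990]);
translate([3011, 553, 0]) cube([243, 4604, 2990]);


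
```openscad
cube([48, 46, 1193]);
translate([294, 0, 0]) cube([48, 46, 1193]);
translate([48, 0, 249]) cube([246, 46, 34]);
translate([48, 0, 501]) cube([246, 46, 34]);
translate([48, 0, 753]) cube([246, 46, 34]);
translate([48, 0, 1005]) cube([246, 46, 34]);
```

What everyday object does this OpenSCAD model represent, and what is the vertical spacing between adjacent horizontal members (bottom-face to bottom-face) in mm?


A ladder. The rung spacing is 252 mm.

Two tall 48×46 posts with 4 short bars between them — a ladder. Adjacent rungs sit at z = 249 and z = 501, so the spacing is 501 − 249 = 252 mm.


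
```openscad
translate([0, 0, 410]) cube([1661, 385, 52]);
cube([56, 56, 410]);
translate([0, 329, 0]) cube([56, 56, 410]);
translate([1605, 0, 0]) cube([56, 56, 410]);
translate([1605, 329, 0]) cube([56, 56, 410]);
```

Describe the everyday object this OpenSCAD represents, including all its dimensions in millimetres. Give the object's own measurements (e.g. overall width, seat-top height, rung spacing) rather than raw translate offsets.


A bench: a 1661×385 mm seat slab, 52 mm thick, top at z = 462 mm, on four 56×56 mm square legs flush with the seat corners and standing on z = 0.


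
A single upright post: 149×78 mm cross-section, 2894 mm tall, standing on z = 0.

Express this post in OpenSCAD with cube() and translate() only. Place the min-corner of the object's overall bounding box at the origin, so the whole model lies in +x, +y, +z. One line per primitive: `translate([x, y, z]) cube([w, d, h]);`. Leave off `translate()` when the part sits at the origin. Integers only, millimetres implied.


cube([149, 78, 2894]);


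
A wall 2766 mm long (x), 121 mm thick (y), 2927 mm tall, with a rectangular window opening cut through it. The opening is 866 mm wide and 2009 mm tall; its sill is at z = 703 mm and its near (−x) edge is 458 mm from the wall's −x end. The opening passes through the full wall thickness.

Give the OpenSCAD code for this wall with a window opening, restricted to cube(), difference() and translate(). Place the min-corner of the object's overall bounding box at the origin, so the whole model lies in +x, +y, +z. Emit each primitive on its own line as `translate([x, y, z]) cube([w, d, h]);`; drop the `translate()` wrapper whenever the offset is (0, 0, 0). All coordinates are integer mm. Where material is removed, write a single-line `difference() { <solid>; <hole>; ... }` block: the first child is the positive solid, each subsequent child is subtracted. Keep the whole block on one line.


difference() { cube([2766, 121, 2927]); translate([458, 0, 703]) cube([866, 121, 2009]); }


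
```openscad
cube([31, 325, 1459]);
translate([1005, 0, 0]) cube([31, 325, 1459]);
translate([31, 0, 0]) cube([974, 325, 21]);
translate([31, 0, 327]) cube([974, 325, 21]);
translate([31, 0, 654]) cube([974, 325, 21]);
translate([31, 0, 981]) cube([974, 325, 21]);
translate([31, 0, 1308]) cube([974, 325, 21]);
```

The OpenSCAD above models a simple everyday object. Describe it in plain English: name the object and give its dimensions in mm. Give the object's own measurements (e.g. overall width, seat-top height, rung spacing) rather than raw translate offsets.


An open bookshelf. Two side panels, each 31 mm thick, 325 mm deep and 1459 mm tall, stand 1036 mm apart (outside-to-outside). Between them sit 5 shelves, each 21 mm thick and 325 mm deep, spanning the full gap between the sides. The bottom shelf rests on the floor (its underside at z = 0) and the clear gap between one shelf's top and the next shelf's underside is 306 mm.


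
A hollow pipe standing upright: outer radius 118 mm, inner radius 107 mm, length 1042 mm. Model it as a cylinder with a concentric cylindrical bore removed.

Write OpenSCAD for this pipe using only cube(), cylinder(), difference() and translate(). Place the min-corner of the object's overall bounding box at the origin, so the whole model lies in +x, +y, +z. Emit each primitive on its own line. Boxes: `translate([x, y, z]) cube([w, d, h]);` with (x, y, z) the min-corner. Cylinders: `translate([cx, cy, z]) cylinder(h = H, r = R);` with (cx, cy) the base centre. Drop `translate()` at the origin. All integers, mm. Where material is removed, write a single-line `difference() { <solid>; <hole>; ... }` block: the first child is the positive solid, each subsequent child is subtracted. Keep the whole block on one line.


difference() { translate([118, 118, 0]) cylinder(h = 1042, r = 118); translate([118, 118, 0]) cylinder(h = 1042, r = 107); }


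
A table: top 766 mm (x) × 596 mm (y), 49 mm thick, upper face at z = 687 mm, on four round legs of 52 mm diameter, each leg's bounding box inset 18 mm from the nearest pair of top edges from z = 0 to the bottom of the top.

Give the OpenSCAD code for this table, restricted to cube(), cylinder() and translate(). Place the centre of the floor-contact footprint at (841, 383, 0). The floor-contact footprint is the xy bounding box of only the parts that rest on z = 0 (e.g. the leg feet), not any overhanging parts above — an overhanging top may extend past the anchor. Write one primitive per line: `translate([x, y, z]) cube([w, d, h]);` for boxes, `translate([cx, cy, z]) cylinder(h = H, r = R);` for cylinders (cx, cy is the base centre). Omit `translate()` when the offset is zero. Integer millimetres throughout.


translate([458, 85, 638]) cube([766, 596, 49]);
translate([502, 129, 0]) cylinder(h = 638, r = 26);
translate([1180, 129, 0]) cylinder(h = 638, r = 26);
translate([502, 637, 0]) cylinder(h = 638, r = 26);
translate([1180, 637, 0]) cylinder(h = 638, r = 26);


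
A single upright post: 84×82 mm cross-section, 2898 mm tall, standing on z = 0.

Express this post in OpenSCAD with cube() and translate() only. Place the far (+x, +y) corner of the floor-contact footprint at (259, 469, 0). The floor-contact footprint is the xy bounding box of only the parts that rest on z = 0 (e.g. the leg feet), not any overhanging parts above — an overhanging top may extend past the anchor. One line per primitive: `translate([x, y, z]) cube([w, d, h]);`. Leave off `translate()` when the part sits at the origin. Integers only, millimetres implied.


translate([175, 387, 0]) cube([84, 82, 2898]);


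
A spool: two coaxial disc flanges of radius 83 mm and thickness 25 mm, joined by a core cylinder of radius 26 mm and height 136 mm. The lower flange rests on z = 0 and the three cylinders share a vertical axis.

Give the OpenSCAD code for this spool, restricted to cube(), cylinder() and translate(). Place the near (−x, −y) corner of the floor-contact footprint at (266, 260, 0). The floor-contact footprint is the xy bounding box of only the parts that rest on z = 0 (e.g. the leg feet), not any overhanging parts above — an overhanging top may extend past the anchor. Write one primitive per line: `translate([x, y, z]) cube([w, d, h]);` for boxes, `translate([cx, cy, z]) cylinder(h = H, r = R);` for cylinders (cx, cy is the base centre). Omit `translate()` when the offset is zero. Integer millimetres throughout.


translate([349, 343, 0]) cylinder(h = 25, r = 83);
translate([349, 343, 25]) cylinder(h = 136, r = 26);
translate([349, 343, 161]) cylinder(h = 25, r = 83);


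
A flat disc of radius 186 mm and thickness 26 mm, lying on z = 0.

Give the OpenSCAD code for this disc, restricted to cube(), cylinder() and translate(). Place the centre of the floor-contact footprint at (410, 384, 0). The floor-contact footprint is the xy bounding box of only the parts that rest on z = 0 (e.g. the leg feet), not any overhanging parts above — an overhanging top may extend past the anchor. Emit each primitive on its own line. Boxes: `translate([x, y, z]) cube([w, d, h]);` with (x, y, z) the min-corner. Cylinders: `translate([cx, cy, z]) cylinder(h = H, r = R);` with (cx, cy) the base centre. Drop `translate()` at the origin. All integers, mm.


translate([410, 384, 0]) cylinder(h = 26, r = 186);


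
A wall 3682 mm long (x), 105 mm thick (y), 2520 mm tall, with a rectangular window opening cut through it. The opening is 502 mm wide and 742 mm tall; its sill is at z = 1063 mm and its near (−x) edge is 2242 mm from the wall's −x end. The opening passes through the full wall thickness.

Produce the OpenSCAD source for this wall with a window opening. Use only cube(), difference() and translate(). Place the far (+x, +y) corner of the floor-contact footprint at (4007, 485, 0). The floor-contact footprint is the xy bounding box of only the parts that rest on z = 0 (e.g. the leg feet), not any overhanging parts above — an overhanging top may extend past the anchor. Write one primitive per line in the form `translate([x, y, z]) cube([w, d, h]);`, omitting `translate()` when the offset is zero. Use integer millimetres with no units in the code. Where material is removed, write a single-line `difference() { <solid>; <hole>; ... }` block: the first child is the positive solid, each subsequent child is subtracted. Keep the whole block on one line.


difference() { translate([325, 380, 0]) cube([3682, 105, 2520]); translate([2567, 380, 1063]) cube([502, 105, 742]); }


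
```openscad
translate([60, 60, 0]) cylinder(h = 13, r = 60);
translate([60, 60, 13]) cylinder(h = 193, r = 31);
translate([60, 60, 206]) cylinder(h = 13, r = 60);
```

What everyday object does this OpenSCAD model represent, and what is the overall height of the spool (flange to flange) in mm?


A spool. The overall height is 219 mm.

Three coaxial cylinders, large–small–large — a spool. Two 13 mm flanges and a 193 mm core give 13 + 193 + 13 = 219 mm.


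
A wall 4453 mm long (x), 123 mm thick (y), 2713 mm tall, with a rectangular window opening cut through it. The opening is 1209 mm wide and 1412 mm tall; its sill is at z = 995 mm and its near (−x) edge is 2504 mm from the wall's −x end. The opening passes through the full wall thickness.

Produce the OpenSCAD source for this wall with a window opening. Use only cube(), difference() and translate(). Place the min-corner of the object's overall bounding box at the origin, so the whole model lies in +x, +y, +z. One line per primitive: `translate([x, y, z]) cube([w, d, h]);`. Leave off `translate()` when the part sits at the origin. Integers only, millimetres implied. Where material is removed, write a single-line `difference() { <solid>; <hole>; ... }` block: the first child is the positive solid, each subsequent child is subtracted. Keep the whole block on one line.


difference() { cube([4453, 123, 2713]); translate([2504, 0, 995]) cube([1209, 123, 1412]); }


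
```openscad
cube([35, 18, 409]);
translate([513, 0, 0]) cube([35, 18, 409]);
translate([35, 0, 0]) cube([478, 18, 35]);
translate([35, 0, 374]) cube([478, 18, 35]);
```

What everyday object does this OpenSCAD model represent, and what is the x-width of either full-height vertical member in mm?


A picture frame. The border width is 35 mm.

Four thin pieces enclosing a rectangular opening — a picture frame. The two full-height stiles are 409 mm tall; the top rail sits at z = 374 and is 35 mm tall, so the border above the opening is 409 − 374 = 35 mm, matching the stile x-width.


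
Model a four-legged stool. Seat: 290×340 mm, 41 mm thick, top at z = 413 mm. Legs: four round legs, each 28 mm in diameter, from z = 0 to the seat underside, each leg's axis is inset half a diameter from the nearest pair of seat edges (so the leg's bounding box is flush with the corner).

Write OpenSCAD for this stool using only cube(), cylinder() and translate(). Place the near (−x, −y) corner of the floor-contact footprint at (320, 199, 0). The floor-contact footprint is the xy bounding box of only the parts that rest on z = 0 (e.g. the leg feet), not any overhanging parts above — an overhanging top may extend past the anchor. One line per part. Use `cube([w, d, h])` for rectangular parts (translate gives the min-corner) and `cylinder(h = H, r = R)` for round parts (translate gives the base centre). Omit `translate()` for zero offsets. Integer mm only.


translate([320, 199, 372]) cube([290, 340, 41]);
translate([334, 213, 0]) cylinder(h = 372, r = 14);
translate([596, 213, 0]) cylinder(h = 372, r = 14);
translate([334, 525, 0]) cylinder(h = 372, r = 14);
translate([596, 525, 0]) cylinder(h = 372, r = 14);


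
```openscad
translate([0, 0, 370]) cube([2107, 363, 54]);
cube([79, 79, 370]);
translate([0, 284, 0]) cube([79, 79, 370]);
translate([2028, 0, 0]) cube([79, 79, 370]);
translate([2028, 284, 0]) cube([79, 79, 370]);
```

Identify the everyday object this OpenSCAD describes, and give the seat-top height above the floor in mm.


A bench. The seat-top height is 424 mm.

A long slab on four corner posts — a bench. The slab sits at z = 370 with thickness 54, so the top is 370 + 54 = 424 mm.


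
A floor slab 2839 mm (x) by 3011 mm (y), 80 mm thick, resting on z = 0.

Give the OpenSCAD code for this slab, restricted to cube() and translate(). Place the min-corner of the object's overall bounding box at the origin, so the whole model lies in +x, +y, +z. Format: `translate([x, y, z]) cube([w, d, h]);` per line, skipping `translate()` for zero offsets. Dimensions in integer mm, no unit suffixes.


cube([2839, 3011, 80]);


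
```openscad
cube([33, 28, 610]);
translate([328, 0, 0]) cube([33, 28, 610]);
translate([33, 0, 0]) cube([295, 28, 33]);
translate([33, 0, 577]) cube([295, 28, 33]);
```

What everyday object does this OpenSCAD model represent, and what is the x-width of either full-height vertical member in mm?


A picture frame. The border width is 33 mm.

Four thin pieces enclosing a rectangular opening — a picture frame. The two full-height stiles are 610 mm tall; the top rail sits at z = 577 and is 33 mm tall, so the border above the opening is 610 − 577 = 33 mm, matching the stile x-width.


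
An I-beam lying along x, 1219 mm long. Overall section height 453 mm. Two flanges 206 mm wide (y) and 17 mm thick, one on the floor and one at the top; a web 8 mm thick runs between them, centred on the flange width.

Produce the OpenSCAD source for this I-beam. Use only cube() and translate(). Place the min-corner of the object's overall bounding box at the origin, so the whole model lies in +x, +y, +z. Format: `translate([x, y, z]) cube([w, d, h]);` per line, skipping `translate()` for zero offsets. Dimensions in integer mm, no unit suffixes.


cube([1219, 206, 17]);
translate([0, 99, 17]) cube([1219, 8, 419]);
translate([0, 0, 436]) cube([1219, 206, 17]);


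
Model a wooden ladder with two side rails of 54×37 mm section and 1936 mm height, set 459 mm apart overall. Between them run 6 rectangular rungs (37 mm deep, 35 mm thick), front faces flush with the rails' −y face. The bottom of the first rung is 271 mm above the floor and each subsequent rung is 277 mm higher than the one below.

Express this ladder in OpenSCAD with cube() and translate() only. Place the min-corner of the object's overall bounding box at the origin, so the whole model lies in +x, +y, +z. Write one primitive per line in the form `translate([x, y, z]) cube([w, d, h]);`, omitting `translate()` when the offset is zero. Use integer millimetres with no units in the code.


cube([54, 37, 1936]);
translate([405, 0, 0]) cube([54, 37, 1936]);
translate([54, 0, 271]) cube([351, 37, 35]);
translate([54, 0, 548]) cube([351, 37, 35]);
translate([54, 0, 825]) cube([351, 37, 35]);
translate([54, 0, 1102]) cube([351, 37, 35]);
translate([54, 0, 1379]) cube([351, 37, 35]);
translate([54, 0, 1656]) cube([351, 37, 35]);


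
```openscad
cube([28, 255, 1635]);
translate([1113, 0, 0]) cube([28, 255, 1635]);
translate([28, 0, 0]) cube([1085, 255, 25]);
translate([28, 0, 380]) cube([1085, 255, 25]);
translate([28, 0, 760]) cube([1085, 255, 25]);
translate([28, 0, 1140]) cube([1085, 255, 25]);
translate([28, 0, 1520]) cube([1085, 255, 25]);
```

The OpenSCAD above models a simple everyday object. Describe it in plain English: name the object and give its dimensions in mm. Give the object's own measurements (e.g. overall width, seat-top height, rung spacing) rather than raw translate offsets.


An open bookshelf. Two side panels, each 28 mm thick, 255 mm deep and 1635 mm tall, stand 1141 mm apart (outside-to-outside). Between them sit 5 shelves, each 25 mm thick and 255 mm deep, spanning the full gap between the sides. The bottom shelf rests on the floor (its underside at z = 0) and the clear gap between one shelf's top and the next shelf's underside is 355 mm.


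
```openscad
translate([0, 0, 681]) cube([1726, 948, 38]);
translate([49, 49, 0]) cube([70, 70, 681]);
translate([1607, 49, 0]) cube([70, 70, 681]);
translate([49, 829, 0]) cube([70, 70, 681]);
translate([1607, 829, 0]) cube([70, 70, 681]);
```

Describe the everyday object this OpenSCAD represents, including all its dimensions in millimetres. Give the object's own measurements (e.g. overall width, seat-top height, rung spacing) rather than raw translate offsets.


A table: top 1726 mm (x) × 948 mm (y), 38 mm thick, upper face at z = 719 mm, on four 70×70 mm square legs, each inset 49 mm from the nearest pair of top edges from z = 0 to the bottom of the top.


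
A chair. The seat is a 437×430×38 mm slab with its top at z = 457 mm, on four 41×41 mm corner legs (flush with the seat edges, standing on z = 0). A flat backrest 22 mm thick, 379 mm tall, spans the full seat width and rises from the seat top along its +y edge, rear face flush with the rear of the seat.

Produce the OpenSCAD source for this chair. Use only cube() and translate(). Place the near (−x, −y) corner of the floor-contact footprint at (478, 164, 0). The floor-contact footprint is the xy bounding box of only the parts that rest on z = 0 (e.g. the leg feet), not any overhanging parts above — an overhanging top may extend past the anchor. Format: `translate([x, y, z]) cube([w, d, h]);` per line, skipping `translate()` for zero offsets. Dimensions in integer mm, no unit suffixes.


// leg_h = 457 - 38 = 419
translate([478, 164, 419]) cube([437, 430, 38]);
translate([478, 164, 0]) cube([41, 41, 419]);
translate([874, 164, 0]) cube([41, 41, 419]);
translate([478, 553, 0]) cube([41, 41, 419]);
translate([874, 553, 0]) cube([41, 41, 419]);
translate([478, 572, 457]) cube([437, 22, 379]);


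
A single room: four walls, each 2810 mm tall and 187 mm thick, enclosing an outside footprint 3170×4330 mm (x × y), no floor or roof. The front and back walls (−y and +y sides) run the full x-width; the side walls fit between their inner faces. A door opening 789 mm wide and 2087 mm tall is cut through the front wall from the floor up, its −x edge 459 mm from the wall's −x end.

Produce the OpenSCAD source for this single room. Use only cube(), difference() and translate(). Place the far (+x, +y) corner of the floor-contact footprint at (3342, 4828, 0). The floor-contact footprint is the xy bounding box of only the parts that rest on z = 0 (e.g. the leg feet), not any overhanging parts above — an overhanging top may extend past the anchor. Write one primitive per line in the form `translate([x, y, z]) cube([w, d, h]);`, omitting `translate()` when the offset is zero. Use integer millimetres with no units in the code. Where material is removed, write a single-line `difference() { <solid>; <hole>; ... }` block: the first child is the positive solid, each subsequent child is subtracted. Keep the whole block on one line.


difference() { translate([172, 498, 0]) cube([3170, 187, 2810]); translate([631, 498, 0]) cube([789, 187, 2087]); }
translate([172, 4641, 0]) cube([3170, 187, 2810]);
translate([172, 685, 0]) cube([187, 3956, 2810]);
translate([3155, 685, 0]) cube([187, 3956, 2810]);


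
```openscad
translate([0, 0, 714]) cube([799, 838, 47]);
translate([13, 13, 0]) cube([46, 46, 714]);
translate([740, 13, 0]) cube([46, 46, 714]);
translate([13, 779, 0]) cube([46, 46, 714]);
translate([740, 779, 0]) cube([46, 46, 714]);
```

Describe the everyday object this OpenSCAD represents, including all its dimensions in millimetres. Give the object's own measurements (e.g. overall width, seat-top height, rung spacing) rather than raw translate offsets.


A rectangular dining table. The top is 799×838×47 mm with its upper surface at z = 761 mm. It stands on four 46×46 mm square legs, each inset 13 mm from the nearest pair of top edges, running from the floor to the underside of the top.


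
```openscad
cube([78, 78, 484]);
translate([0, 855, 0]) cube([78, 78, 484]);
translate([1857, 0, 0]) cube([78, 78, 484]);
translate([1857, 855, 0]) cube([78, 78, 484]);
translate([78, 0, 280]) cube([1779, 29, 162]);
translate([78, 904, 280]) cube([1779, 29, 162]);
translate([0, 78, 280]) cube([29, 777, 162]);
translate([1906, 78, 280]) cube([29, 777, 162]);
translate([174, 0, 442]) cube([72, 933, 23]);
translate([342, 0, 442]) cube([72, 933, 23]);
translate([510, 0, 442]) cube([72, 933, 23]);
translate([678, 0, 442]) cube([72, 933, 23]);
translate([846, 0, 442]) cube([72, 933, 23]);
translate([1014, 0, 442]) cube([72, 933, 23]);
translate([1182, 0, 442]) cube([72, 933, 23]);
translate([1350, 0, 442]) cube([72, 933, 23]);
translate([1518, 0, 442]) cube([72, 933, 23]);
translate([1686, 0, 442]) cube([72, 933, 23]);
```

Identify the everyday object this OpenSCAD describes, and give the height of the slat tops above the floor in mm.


A bed frame. The slat-top height is 465 mm.

Four posts, four rails, and a row of slats — a bed frame. Slats sit on the rails at z = 280 + 162 = 442; with slat thickness 23, the top is 465 mm.


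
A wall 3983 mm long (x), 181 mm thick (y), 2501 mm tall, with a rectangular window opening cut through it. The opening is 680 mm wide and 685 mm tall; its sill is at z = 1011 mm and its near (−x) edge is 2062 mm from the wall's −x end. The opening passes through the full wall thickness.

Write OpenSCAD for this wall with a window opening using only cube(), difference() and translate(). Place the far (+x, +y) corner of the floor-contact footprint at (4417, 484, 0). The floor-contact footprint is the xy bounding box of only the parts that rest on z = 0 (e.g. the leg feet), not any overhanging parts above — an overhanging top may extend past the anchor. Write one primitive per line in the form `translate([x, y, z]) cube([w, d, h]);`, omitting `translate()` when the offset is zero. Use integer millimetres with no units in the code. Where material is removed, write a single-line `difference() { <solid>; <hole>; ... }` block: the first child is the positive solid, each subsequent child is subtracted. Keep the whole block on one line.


difference() { translate([434, 303, 0]) cube([3983, 181, 2501]); translate([2496, 303, 1011]) cube([680, 181, 685]); }


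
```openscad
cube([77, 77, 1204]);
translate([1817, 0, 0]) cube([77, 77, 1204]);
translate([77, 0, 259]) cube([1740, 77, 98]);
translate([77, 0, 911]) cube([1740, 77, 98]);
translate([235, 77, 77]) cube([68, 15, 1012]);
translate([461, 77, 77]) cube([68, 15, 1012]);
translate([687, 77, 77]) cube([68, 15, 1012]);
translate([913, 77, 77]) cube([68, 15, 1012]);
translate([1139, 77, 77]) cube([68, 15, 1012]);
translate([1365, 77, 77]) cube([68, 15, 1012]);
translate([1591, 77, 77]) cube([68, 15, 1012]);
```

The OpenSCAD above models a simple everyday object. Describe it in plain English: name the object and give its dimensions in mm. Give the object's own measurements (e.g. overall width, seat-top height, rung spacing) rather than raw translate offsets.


A fence section. Two 77×77 mm posts, 1204 mm tall, stand on the floor with a clear span of 1740 mm between their inner faces. Two horizontal rails of 77×98 mm section span the gap between the posts with their undersides at z = 259 mm and z = 911 mm, flush with the posts' −y face. 7 pickets, each 68 mm wide, 15 mm thick and 1012 mm tall, are fixed to the +y face of the rails with their bottoms at z = 77 mm, spaced across the span with a 158 mm gap after the −x post and between neighbouring pickets and before the +x post.


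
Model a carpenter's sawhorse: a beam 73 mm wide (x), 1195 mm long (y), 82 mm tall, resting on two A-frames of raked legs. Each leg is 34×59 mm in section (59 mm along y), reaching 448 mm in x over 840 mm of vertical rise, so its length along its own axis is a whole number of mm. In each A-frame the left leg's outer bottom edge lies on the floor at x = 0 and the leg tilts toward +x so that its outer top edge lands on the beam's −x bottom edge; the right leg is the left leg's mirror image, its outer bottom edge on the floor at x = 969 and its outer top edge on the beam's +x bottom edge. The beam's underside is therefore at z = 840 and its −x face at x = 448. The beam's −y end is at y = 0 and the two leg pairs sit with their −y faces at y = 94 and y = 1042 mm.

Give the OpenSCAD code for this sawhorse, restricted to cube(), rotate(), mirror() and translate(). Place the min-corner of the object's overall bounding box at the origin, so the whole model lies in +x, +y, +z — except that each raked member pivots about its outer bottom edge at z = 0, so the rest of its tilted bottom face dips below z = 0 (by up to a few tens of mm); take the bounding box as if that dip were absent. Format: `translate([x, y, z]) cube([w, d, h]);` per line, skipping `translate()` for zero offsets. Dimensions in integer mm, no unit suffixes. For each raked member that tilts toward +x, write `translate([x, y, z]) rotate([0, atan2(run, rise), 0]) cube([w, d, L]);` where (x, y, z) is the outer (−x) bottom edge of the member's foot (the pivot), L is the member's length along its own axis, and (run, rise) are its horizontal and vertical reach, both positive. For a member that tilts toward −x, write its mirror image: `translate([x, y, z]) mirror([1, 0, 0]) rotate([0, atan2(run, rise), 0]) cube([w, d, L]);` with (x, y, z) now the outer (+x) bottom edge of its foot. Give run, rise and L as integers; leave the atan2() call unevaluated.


// leg length = √(448² + 840²) = 952
// right-leg outer foot x = 2·448 + 73 = 969
// beam min-corner = (448, 0, 840)
translate([448, 0, 840]) cube([73, 1195, 82]);
translate([0, 94, 0]) rotate([0, atan2(448, 840), 0]) cube([34, 59, 952]);
translate([969, 94, 0]) mirror([1, 0, 0]) rotate([0, atan2(448, 840), 0]) cube([34, 59, 952]);
translate([0, 1042, 0]) rotate([0, atan2(448, 840), 0]) cube([34, 59, 952]);
translate([969, 1042, 0]) mirror([1, 0, 0]) rotate([0, atan2(448, 840), 0]) cube([34, 59, 952]);


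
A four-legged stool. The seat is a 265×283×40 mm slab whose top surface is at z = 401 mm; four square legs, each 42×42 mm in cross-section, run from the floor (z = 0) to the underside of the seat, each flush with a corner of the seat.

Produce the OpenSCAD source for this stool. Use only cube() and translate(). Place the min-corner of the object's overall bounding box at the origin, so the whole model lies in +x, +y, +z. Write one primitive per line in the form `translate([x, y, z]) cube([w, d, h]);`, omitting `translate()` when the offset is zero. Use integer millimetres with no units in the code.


translate([0, 0, 361]) cube([265, 283, 40]);
cube([42, 42, 361]);
translate([223, 0, 0]) cube([42, 42, 361]);
translate([0, 241, 0]) cube([42, 42, 361]);
translate([223, 241, 0]) cube([42, 42, 361]);


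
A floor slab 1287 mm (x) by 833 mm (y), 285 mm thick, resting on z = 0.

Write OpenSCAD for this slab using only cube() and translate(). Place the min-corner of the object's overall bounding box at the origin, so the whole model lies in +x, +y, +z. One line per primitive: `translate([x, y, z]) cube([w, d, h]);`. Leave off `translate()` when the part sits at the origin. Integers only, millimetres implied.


cube([1287, 833, 285]);


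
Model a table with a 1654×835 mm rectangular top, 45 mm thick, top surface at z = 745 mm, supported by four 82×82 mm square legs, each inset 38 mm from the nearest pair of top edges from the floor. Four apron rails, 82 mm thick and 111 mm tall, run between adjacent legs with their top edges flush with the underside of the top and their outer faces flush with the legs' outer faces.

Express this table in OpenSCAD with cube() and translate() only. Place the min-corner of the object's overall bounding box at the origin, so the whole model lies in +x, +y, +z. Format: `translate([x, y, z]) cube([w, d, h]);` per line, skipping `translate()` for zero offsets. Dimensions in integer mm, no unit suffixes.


translate([0, 0, 700]) cube([1654, 835, 45]);
translate([38, 38, 0]) cube([82, 82, 700]);
translate([1534, 38, 0]) cube([82, 82, 700]);
translate([38, 715, 0]) cube([82, 82, 700]);
translate([1534, 715, 0]) cube([82, 82, 700]);
translate([120, 38, 589]) cube([1414, 82, 111]);
translate([120, 715, 589]) cube([1414, 82, 111]);
translate([38, 120, 589]) cube([82, 595, 111]);
translate([1534, 120, 589]) cube([82, 595, 111]);


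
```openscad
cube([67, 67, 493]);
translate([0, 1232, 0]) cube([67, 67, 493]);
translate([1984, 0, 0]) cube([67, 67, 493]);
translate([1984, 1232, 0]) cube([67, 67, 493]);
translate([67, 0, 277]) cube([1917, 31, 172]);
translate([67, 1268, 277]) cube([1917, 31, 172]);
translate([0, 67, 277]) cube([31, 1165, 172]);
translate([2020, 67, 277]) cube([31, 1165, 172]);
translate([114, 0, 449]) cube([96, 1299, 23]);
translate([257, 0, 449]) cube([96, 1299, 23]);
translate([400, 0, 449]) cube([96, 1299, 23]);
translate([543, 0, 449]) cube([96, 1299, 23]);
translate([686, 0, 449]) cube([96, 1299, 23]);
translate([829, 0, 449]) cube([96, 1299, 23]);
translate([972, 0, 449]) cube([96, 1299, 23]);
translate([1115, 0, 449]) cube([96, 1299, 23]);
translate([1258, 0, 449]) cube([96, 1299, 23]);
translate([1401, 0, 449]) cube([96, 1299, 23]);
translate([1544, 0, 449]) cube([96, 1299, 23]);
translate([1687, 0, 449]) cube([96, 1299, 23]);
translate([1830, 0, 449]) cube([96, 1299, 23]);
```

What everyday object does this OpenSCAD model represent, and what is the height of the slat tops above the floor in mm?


A bed frame. The slat-top height is 472 mm.

Four posts, four rails, and a row of slats — a bed frame. Slats sit on the rails at z = 277 + 172 = 449; with slat thickness 23, the top is 472 mm.


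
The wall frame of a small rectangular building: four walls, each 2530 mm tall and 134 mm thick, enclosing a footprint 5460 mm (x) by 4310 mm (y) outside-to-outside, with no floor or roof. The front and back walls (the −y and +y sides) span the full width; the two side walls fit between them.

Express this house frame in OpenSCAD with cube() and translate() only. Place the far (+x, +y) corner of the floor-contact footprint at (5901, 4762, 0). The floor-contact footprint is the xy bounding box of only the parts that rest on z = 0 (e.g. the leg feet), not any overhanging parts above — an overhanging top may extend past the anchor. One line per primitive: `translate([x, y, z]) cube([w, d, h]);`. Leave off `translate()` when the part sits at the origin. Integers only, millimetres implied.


translate([441, 452, 0]) cube([5460, 134, 2530]);
translate([441, 4628, 0]) cube([5460, 134, 2530]);
translate([441, 586, 0]) cube([134, 4042, 2530]);
translate([5767, 586, 0]) cube([134, 4042, 2530]);


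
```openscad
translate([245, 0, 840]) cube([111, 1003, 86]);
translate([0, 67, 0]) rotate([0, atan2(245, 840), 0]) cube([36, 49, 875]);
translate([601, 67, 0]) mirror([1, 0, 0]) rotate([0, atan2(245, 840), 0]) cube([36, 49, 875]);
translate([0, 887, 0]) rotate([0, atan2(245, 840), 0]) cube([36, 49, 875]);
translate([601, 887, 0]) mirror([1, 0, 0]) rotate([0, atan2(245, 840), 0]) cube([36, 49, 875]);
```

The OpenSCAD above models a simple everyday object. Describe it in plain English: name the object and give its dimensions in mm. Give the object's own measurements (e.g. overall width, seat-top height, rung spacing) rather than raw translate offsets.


A sawhorse. A 111×1003×86 mm beam (x, y, z) sits on two A-frame leg pairs. Each pair is two raked legs of 36×49 mm section (49 mm along y) splaying symmetrically in x. Each leg rises 840 mm vertically over 245 mm of horizontal reach and is 875 mm long along its own axis. Every leg's outer bottom edge rests on the floor and its outer top edge meets a bottom edge of the beam — the left legs (tilting toward +x) meet the beam's −x bottom edge, the right legs (their mirror images, tilting toward −x) meet its +x bottom edge — so the leg tops tuck under the beam, the beam's underside is 840 mm above the floor, and the feet are 601 mm apart outside-to-outside with the beam centred between them. The two leg pairs are set in 67 mm from either end of the beam.


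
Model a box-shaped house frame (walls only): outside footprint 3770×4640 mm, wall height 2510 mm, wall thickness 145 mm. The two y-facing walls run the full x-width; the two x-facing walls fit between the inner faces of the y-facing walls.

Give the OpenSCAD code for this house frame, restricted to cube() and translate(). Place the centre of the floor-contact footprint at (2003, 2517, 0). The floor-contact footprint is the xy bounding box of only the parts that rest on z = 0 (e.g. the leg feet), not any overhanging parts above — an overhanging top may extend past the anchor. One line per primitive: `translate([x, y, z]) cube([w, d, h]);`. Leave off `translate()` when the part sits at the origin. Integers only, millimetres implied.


translate([118, 197, 0]) cube([3770, 145, 2510]);
translate([118, 4692, 0]) cube([3770, 145, 2510]);
translate([118, 342, 0]) cube([145, 4350, 2510]);
translate([3743, 342, 0]) cube([145, 4350, 2510]);
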